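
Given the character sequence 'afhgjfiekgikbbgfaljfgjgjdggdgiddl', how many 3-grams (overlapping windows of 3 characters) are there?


String 'afhgjfiekgikbbgfaljfgjgjdggdgiddl' has length L = 33.
Number of overlapping n-grams = L - n + 1
Substituting: 33 - 3 + 1 = 31

31


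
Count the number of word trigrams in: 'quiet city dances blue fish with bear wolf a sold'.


Word trigrams from [10] words:
  Trigram 1: (quiet city dances)
  Trigram 2: (city dances blue)
  Trigram 3: (dances blue fish)
  Trigram 4: (blue fish with)
  Trigram 5: (fish with bear)
  Trigram 6: (with bear wolf)
  Trigram 7: (bear wolf a)
  Trigram 8: (wolf a sold)
Total word trigrams: 10 - 2 = 8

8


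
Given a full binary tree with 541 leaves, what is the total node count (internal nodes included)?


Leaf nodes (terminals): 541
Internal nodes = n - 1 = 541 - 1 = 540
Total = leaves + internal = 541 + 540 = 1081

1081


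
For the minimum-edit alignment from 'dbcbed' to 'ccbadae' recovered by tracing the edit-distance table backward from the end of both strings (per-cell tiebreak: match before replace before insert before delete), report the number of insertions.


Edit distance = 5. Backtracking from cell (6, 7) with preference match > replace > insert > delete,
then listing the resulting alignment 'dbcbed' -> 'ccbadae' left to right:
  Step 1: delete 'd'
  Step 2: replace b->c
  Step 3: keep 'c'
  Step 4: keep 'b'
  Step 5: replace e->a
  Step 6: keep 'd'
  Step 7: insert 'a' [insertion #1]
  Step 8: insert 'e' [insertion #2]
Total insertions: 2

2


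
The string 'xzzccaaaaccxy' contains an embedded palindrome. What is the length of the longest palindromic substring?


Scanning 'xzzccaaaaccxy' for palindromic substrings.
Substring at positions 3-10: 'ccaaaacc'.
Check: reverse('ccaaaacc') = 'ccaaaacc' -> palindrome confirmed.
Neighbouring characters ('z' / 'x') break symmetry, so it cannot extend further.
No longer palindromic substring exists; longest length = 8

8


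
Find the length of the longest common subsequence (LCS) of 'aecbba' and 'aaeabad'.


DP table for LCS of 'aecbba' and 'aaeabad':
       a  a  e  a  b  a  d
    0  0  0  0  0  0  0  0
  a 0  1  1  1  1  1  1  1
  e 0  1  1  2  2  2  2  2
  c 0  1  1  2  2  2  2  2
  b 0  1  1  2  2  3  3  3
  b 0  1  1  2  2  3  3  3
  a 0  1  2  2  3  3  4  4
LCS: 'aeba'
LCS length = 4

4


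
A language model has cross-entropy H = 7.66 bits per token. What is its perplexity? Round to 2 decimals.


Perplexity formula: PP = 2^H
H = 7.66
PP = 2^7.66
Decompose: 2^7.66 = 2^7 * 2^0.66
2^7 = 128, 2^0.66 ~ 1.5800826
PP ~ 128 * 1.5800826 = 202.2505728
Rounded to 2 decimals: 202.25

202.25


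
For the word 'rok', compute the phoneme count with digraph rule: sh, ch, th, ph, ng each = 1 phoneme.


Parsing 'rok' greedily, digraphs first:
  'r' -> consonant phoneme (phonemes so far: 1)
  'o' -> vowel phoneme (phonemes so far: 2)
  'k' -> consonant phoneme (phonemes so far: 3)
Total phonemes: 3

3


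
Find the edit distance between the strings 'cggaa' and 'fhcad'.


Building DP table for s1='cggaa' (len 5) and s2='fhcad' (len 5):
       f  h  c  a  d
    0  1  2  3  4  5
  c 1  1  2  2  3  4
  g 2  2  2  3  3  4
  g 3  3  3  3  4  4
  a 4  4  4  4  3  4
  a 5  5  5  5  4  4
Edit distance = dp[5][5] = 4

4


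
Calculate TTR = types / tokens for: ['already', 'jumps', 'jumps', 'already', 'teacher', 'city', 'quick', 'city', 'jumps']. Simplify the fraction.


Tokens: 9
Unique types: ('already', 'city', 'jumps', 'quick', 'teacher') = 5
TTR = 5/9
Already in lowest terms.

5/9


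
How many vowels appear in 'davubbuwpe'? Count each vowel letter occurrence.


Scanning each character of 'davubbuwpe':
  Position 1: 'd' -> consonant (running count: 0)
  Position 2: 'a' -> vowel (running count: 1)
  Position 3: 'v' -> consonant (running count: 1)
  Position 4: 'u' -> vowel (running count: 2)
  Position 5: 'b' -> consonant (running count: 2)
  Position 6: 'b' -> consonant (running count: 2)
  Position 7: 'u' -> vowel (running count: 3)
  Position 8: 'w' -> consonant (running count: 3)
  Position 9: 'p' -> consonant (running count: 3)
  Position 10: 'e' -> vowel (running count: 4)
Total vowels: 4

4


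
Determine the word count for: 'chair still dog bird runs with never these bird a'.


Counting words by splitting on spaces:
  Word 1: 'chair'
  Word 2: 'still'
  Word 3: 'dog'
  Word 4: 'bird'
  Word 5: 'runs'
  Word 6: 'with'
  Word 7: 'never'
  Word 8: 'these'
  Word 9: 'bird'
  Word 10: 'a'
Total words: 10

10


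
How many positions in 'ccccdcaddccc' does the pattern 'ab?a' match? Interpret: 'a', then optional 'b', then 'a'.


Pattern: ab?a means 'a', then optional 'b', then 'a'.
Scanning 'ccccdcaddccc' position-by-position:
  Pos 0: window 'ccc' -> no
  Pos 1: window 'ccc' -> no
  Pos 2: window 'ccd' -> no
  Pos 3: window 'cdc' -> no
  Pos 4: window 'dca' -> no
  Pos 5: window 'cad' -> no
  Pos 6: window 'add' -> no
  Pos 7: window 'ddc' -> no
  Pos 8: window 'dcc' -> no
  Pos 9: window 'ccc' -> no
  Pos 10: window 'cc' -> no
  Pos 11: window 'c' -> no
Total matches: 0

0


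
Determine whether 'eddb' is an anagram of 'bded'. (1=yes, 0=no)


Sort characters of 'eddb': 'bdde'
Sort characters of 'bded': 'bdde'
Sorted forms match -> they ARE anagrams
Result: 1

1


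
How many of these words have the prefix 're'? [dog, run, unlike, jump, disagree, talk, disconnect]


Checking each word for prefix 're':
  'dog' -> no (count: 0)
  'run' -> no (count: 0)
  'unlike' -> no (count: 0)
  'jump' -> no (count: 0)
  'disagree' -> no (count: 0)
  'talk' -> no (count: 0)
  'disconnect' -> no (count: 0)
Total with prefix 're': 0

0


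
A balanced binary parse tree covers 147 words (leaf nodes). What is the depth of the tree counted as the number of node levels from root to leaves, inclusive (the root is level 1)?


In a balanced binary tree with n leaves the deepest leaf is ceil(log2(n)) edges below the root,
so counting node levels inclusive of root and leaves gives ceil(log2(n)) + 1 levels.
log2(147) = 7.1997
ceil(7.1997) = 8
levels = 8 + 1 = 9

9


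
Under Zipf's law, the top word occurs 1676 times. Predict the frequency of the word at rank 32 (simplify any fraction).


Zipf's law: freq(rank) = f1 / rank
f1 = 1676, rank = 32
freq = 1676 / 32
GCD(1676, 32) = 4
Simplified: 419/8

419/8


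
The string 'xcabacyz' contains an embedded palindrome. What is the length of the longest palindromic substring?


Scanning 'xcabacyz' for palindromic substrings.
Substring at positions 1-5: 'cabac'.
Check: reverse('cabac') = 'cabac' -> palindrome confirmed.
Neighbouring characters ('x' / 'y') break symmetry, so it cannot extend further.
No longer palindromic substring exists; longest length = 5

5


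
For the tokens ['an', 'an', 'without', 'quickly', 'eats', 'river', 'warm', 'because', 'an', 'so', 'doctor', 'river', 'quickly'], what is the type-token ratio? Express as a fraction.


Tokens: 13
Unique types: ('an', 'because', 'doctor', 'eats', 'quickly', 'river', 'so', 'warm', 'without') = 9
TTR = 9/13
Already in lowest terms.

9/13


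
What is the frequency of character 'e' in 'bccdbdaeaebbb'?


Scanning 'bccdbdaeaebbb' for 'e':
  Position 7: 'e' -> MATCH (count: 1)
  Position 9: 'e' -> MATCH (count: 2)
Total occurrences of 'e': 2

2


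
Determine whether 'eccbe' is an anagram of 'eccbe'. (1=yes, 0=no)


Sort characters of 'eccbe': 'bccee'
Sort characters of 'eccbe': 'bccee'
Sorted forms match -> they ARE anagrams
Result: 1

1


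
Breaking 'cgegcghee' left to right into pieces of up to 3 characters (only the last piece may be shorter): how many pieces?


'cgegcghee' has 9 characters.
Chunking with max size 3:
  Chunk 1: 'cge' (positions 0-2)
  Chunk 2: 'gcg' (positions 3-5)
  Chunk 3: 'hee' (positions 6-8)
Total chunks: ceil(9 / 3) = 3

3


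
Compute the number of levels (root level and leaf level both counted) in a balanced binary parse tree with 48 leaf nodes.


In a balanced binary tree with n leaves the deepest leaf is ceil(log2(n)) edges below the root,
so counting node levels inclusive of root and leaves gives ceil(log2(n)) + 1 levels.
log2(48) = 5.5850
ceil(5.5850) = 6
levels = 6 + 1 = 7

7


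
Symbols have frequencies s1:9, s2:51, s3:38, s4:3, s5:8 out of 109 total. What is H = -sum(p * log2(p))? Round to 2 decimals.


Computing entropy H = -sum(p_i * log2(p_i)):
  s1: p = 9/109 = 0.0826, -p*log2(p) = 0.2971
  s2: p = 51/109 = 0.4679, -p*log2(p) = 0.5127
  s3: p = 38/109 = 0.3486, -p*log2(p) = 0.5300
  s4: p = 3/109 = 0.0275, -p*log2(p) = 0.1427
  s5: p = 8/109 = 0.0734, -p*log2(p) = 0.2766
H = sum of terms = 1.7591
Rounded to 2 decimals: 1.76

1.76


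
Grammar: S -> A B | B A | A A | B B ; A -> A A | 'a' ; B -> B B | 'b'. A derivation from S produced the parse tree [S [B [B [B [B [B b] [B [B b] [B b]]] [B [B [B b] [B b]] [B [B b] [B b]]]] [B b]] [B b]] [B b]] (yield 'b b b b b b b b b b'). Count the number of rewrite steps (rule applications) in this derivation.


Every bracketed nonterminal node [X ...] in the tree is produced by exactly one rule application.
Reading the tree off as a leftmost derivation:
  Step 1: S  =>  B B   (applied S -> B B)
  Step 2: B B  =>  B B B   (applied B -> B B)
  Step 3: B B B  =>  B B B B   (applied B -> B B)
  Step 4: B B B B  =>  B B B B B   (applied B -> B B)
  Step 5: B B B B B  =>  B B B B B B   (applied B -> B B)
  Step 6: B B B B B B  =>  b B B B B B   (applied B -> b)
  Step 7: b B B B B B  =>  b B B B B B B   (applied B -> B B)
  Step 8: b B B B B B B  =>  b b B B B B B   (applied B -> b)
  Step 9: b b B B B B B  =>  b b b B B B B   (applied B -> b)
  Step 10: b b b B B B B  =>  b b b B B B B B   (applied B -> B B)
  Step 11: b b b B B B B B  =>  b b b B B B B B B   (applied B -> B B)
  Step 12: b b b B B B B B B  =>  b b b b B B B B B   (applied B -> b)
  Step 13: b b b b B B B B B  =>  b b b b b B B B B   (applied B -> b)
  Step 14: b b b b b B B B B  =>  b b b b b B B B B B   (applied B -> B B)
  Step 15: b b b b b B B B B B  =>  b b b b b b B B B B   (applied B -> b)
  Step 16: b b b b b b B B B B  =>  b b b b b b b B B B   (applied B -> b)
  Step 17: b b b b b b b B B B  =>  b b b b b b b b B B   (applied B -> b)
  Step 18: b b b b b b b b B B  =>  b b b b b b b b b B   (applied B -> b)
  Step 19: b b b b b b b b b B  =>  b b b b b b b b b b   (applied B -> b)
Final yield: b b b b b b b b b b
Total rewrite steps: 19

19


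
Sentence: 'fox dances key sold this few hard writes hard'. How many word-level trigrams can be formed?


Word trigrams from [9] words:
  Trigram 1: (fox dances key)
  Trigram 2: (dances key sold)
  Trigram 3: (key sold this)
  Trigram 4: (sold this few)
  Trigram 5: (this few hard)
  Trigram 6: (few hard writes)
  Trigram 7: (hard writes hard)
Total word trigrams: 9 - 2 = 7

7


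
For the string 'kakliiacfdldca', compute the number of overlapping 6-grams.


String 'kakliiacfdldca' has length L = 14.
Number of overlapping n-grams = L - n + 1
Substituting: 14 - 6 + 1 = 9

9


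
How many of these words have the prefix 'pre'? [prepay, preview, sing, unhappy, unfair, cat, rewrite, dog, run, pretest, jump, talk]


Checking each word for prefix 'pre':
  'prepay' -> YES, starts with 'pre' (count: 1)
  'preview' -> YES, starts with 'pre' (count: 2)
  'sing' -> no (count: 2)
  'unhappy' -> no (count: 2)
  'unfair' -> no (count: 2)
  'cat' -> no (count: 2)
  'rewrite' -> no (count: 2)
  'dog' -> no (count: 2)
  'run' -> no (count: 2)
  'pretest' -> YES, starts with 'pre' (count: 3)
  'jump' -> no (count: 3)
  'talk' -> no (count: 3)
Total with prefix 'pre': 3

3


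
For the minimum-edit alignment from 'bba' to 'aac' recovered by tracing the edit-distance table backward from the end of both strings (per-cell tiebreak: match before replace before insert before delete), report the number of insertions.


Edit distance = 3. Backtracking from cell (3, 3) with preference match > replace > insert > delete,
then listing the resulting alignment 'bba' -> 'aac' left to right:
  Step 1: replace b->a
  Step 2: replace b->a
  Step 3: replace a->c
Total insertions: 0

0


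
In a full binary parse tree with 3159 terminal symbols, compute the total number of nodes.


Leaf nodes (terminals): 3159
Internal nodes = n - 1 = 3159 - 1 = 3158
Total = leaves + internal = 3159 + 3158 = 6317

6317


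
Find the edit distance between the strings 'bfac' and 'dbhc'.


Building DP table for s1='bfac' (len 4) and s2='dbhc' (len 4):
       d  b  h  c
    0  1  2  3  4
  b 1  1  1  2  3
  f 2  2  2  2  3
  a 3  3  3  3  3
  c 4  4  4  4  3
Edit distance = dp[4][4] = 3

3


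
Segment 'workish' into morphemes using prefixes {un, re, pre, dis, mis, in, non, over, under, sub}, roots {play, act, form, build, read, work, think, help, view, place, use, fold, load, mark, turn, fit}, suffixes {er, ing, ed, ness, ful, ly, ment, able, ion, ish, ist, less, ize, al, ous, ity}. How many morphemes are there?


Segmenting 'workish' against the inventory:
  'work' -> root (morpheme 1)
  'ish' -> suffix (morpheme 2)
Total morphemes: 2

2


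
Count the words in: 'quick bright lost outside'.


Counting words by splitting on spaces:
  Word 1: 'quick'
  Word 2: 'bright'
  Word 3: 'lost'
  Word 4: 'outside'
Total words: 4

4


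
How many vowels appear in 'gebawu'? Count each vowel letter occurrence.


Scanning each character of 'gebawu':
  Position 1: 'g' -> consonant (running count: 0)
  Position 2: 'e' -> vowel (running count: 1)
  Position 3: 'b' -> consonant (running count: 1)
  Position 4: 'a' -> vowel (running count: 2)
  Position 5: 'w' -> consonant (running count: 2)
  Position 6: 'u' -> vowel (running count: 3)
Total vowels: 3

3


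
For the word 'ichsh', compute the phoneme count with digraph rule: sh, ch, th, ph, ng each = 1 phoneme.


Parsing 'ichsh' greedily, digraphs first:
  'i' -> vowel phoneme (phonemes so far: 1)
  'ch' -> digraph (1 consonant phoneme) (phonemes so far: 2)
  'sh' -> digraph (1 consonant phoneme) (phonemes so far: 3)
Total phonemes: 3

3


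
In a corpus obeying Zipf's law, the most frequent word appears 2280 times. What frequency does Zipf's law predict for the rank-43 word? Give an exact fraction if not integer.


Zipf's law: freq(rank) = f1 / rank
f1 = 2280, rank = 43
freq = 2280 / 43
GCD(2280, 43) = 1
Simplified: 2280/43

2280/43


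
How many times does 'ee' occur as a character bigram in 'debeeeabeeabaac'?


Scanning 'debeeeabeeabaac' for bigram 'ee':
  Position 0: 'de' -> no
  Position 1: 'eb' -> no
  Position 2: 'be' -> no
  Position 3: 'ee' -> MATCH
  Position 4: 'ee' -> MATCH
  Position 5: 'ea' -> no
  Position 6: 'ab' -> no
  Position 7: 'be' -> no
  Position 8: 'ee' -> MATCH
  Position 9: 'ea' -> no
  Position 10: 'ab' -> no
  Position 11: 'ba' -> no
  Position 12: 'aa' -> no
  Position 13: 'ac' -> no
Total matches: 3

3


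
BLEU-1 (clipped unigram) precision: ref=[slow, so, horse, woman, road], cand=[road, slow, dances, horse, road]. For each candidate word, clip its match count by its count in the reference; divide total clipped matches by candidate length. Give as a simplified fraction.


Reference word counts: {'horse': 1, 'road': 1, 'slow': 1, 'so': 1, 'woman': 1}
Checking each candidate word (with clipping):
  'road' -> in reference (ref count 1, used 1/1) -> match (matches: 1)
  'slow' -> in reference (ref count 1, used 1/1) -> match (matches: 2)
  'dances' -> not in reference -> no match (matches: 2)
  'horse' -> in reference (ref count 1, used 1/1) -> match (matches: 3)
  'road' -> ref count 1 already used up (1/1) -> clipped, no match (matches: 3)
Clipped matches: 3, Candidate length: 5
Precision = 3/5

3/5


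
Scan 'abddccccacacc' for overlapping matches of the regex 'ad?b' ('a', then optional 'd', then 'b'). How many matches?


Pattern: ad?b means 'a', then optional 'd', then 'b'.
Scanning 'abddccccacacc' position-by-position:
  Pos 0: window 'abd' -> MATCH
  Pos 1: window 'bdd' -> no
  Pos 2: window 'ddc' -> no
  Pos 3: window 'dcc' -> no
  Pos 4: window 'ccc' -> no
  Pos 5: window 'ccc' -> no
  Pos 6: window 'cca' -> no
  Pos 7: window 'cac' -> no
  Pos 8: window 'aca' -> no
  Pos 9: window 'cac' -> no
  Pos 10: window 'acc' -> no
  Pos 11: window 'cc' -> no
  Pos 12: window 'c' -> no
Total matches: 1

1


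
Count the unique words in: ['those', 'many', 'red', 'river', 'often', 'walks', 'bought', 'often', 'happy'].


Listing all tokens and tracking unique types:
  Token 1: 'those' -> NEW (unique so far: 1)
  Token 2: 'many' -> NEW (unique so far: 2)
  Token 3: 'red' -> NEW (unique so far: 3)
  Token 4: 'river' -> NEW (unique so far: 4)
  Token 5: 'often' -> NEW (unique so far: 5)
  Token 6: 'walks' -> NEW (unique so far: 6)
  Token 7: 'bought' -> NEW (unique so far: 7)
  Token 8: 'often' -> duplicate (unique so far: 7)
  Token 9: 'happy' -> NEW (unique so far: 8)
Unique types: ('bought', 'happy', 'many', 'often', 'red', 'river', 'those', 'walks')
Vocabulary size: 8

8


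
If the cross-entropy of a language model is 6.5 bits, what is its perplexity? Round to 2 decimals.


Perplexity formula: PP = 2^H
H = 6.5
PP = 2^6.5
Decompose: 2^6.5 = 2^6 * 2^0.5 = 2^6 * sqrt(2)
2^6 = 64, sqrt(2) ~ 1.4142136
PP ~ 64 * 1.4142136 = 90.5096704
Rounded to 2 decimals: 90.51

90.51


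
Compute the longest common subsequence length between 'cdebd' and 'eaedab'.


DP table for LCS of 'cdebd' and 'eaedab':
       e  a  e  d  a  b
    0  0  0  0  0  0  0
  c 0  0  0  0  0  0  0
  d 0  0  0  0  1  1  1
  e 0  1  1  1  1  1  1
  b 0  1  1  1  1  1  2
  d 0  1  1  1  2  2  2
LCS: 'db'
LCS length = 2

2


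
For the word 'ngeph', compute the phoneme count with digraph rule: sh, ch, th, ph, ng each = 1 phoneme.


Parsing 'ngeph' greedily, digraphs first:
  'ng' -> digraph (1 consonant phoneme) (phonemes so far: 1)
  'e' -> vowel phoneme (phonemes so far: 2)
  'ph' -> digraph (1 consonant phoneme) (phonemes so far: 3)
Total phonemes: 3

3


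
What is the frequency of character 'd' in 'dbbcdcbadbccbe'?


Scanning 'dbbcdcbadbccbe' for 'd':
  Position 0: 'd' -> MATCH (count: 1)
  Position 4: 'd' -> MATCH (count: 2)
  Position 8: 'd' -> MATCH (count: 3)
Total occurrences of 'd': 3

3


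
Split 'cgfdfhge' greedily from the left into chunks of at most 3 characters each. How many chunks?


'cgfdfhge' has 8 characters.
Chunking with max size 3:
  Chunk 1: 'cgf' (positions 0-2)
  Chunk 2: 'dfh' (positions 3-5)
  Chunk 3: 'ge' (positions 6-7)
Total chunks: ceil(8 / 3) = 3

3


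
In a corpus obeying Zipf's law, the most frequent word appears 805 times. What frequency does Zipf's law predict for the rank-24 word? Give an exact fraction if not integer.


Zipf's law: freq(rank) = f1 / rank
f1 = 805, rank = 24
freq = 805 / 24
GCD(805, 24) = 1
Simplified: 805/24

805/24


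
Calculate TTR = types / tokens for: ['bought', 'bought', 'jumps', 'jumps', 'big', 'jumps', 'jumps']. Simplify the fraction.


Tokens: 7
Unique types: ('big', 'bought', 'jumps') = 3
TTR = 3/7
Already in lowest terms.

3/7


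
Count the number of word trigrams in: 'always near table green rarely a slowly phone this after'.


Word trigrams from [10] words:
  Trigram 1: (always near table)
  Trigram 2: (near table green)
  Trigram 3: (table green rarely)
  Trigram 4: (green rarely a)
  Trigram 5: (rarely a slowly)
  Trigram 6: (a slowly phone)
  Trigram 7: (slowly phone this)
  Trigram 8: (phone this after)
Total word trigrams: 10 - 2 = 8

8


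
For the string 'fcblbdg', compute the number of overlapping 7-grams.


String 'fcblbdg' has length L = 7.
Number of overlapping n-grams = L - n + 1
Substituting: 7 - 7 + 1 = 1

1


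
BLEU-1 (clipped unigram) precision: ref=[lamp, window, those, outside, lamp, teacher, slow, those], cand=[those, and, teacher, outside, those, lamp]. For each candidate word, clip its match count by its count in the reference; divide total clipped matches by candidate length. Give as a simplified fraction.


Reference word counts: {'lamp': 2, 'outside': 1, 'slow': 1, 'teacher': 1, 'those': 2, 'window': 1}
Checking each candidate word (with clipping):
  'those' -> in reference (ref count 2, used 1/2) -> match (matches: 1)
  'and' -> not in reference -> no match (matches: 1)
  'teacher' -> in reference (ref count 1, used 1/1) -> match (matches: 2)
  'outside' -> in reference (ref count 1, used 1/1) -> match (matches: 3)
  'those' -> in reference (ref count 2, used 2/2) -> match (matches: 4)
  'lamp' -> in reference (ref count 2, used 1/2) -> match (matches: 5)
Clipped matches: 5, Candidate length: 6
Precision = 5/6

5/6


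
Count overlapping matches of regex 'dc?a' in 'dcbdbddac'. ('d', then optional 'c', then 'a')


Pattern: dc?a means 'd', then optional 'c', then 'a'.
Scanning 'dcbdbddac' position-by-position:
  Pos 0: window 'dcb' -> no
  Pos 1: window 'cbd' -> no
  Pos 2: window 'bdb' -> no
  Pos 3: window 'dbd' -> no
  Pos 4: window 'bdd' -> no
  Pos 5: window 'dda' -> no
  Pos 6: window 'dac' -> MATCH
  Pos 7: window 'ac' -> no
  Pos 8: window 'c' -> no
Total matches: 1

1


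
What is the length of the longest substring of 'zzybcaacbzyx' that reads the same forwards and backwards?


Scanning 'zzybcaacbzyx' for palindromic substrings.
Substring at positions 3-8: 'bcaacb'.
Check: reverse('bcaacb') = 'bcaacb' -> palindrome confirmed.
Neighbouring characters ('y' / 'z') break symmetry, so it cannot extend further.
No longer palindromic substring exists; longest length = 6

6


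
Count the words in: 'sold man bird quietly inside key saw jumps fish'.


Counting words by splitting on spaces:
  Word 1: 'sold'
  Word 2: 'man'
  Word 3: 'bird'
  Word 4: 'quietly'
  Word 5: 'inside'
  Word 6: 'key'
  Word 7: 'saw'
  Word 8: 'jumps'
  Word 9: 'fish'
Total words: 9

9


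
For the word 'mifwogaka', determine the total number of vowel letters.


Scanning each character of 'mifwogaka':
  Position 1: 'm' -> consonant (running count: 0)
  Position 2: 'i' -> vowel (running count: 1)
  Position 3: 'f' -> consonant (running count: 1)
  Position 4: 'w' -> consonant (running count: 1)
  Position 5: 'o' -> vowel (running count: 2)
  Position 6: 'g' -> consonant (running count: 2)
  Position 7: 'a' -> vowel (running count: 3)
  Position 8: 'k' -> consonant (running count: 3)
  Position 9: 'a' -> vowel (running count: 4)
Total vowels: 4

4


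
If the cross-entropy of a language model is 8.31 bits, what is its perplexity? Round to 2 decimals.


Perplexity formula: PP = 2^H
H = 8.31
PP = 2^8.31
Decompose: 2^8.31 = 2^8 * 2^0.31
2^8 = 256, 2^0.31 ~ 1.2397077
PP ~ 256 * 1.2397077 = 317.3651712
Rounded to 2 decimals: 317.37

317.37


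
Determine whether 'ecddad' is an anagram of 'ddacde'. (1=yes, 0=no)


Sort characters of 'ecddad': 'acddde'
Sort characters of 'ddacde': 'acddde'
Sorted forms match -> they ARE anagrams
Result: 1

1


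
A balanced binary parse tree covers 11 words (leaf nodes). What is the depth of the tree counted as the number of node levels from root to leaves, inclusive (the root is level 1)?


In a balanced binary tree with n leaves the deepest leaf is ceil(log2(n)) edges below the root,
so counting node levels inclusive of root and leaves gives ceil(log2(n)) + 1 levels.
log2(11) = 3.4594
ceil(3.4594) = 4
levels = 4 + 1 = 5

5


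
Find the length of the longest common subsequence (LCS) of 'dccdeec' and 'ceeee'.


DP table for LCS of 'dccdeec' and 'ceeee':
       c  e  e  e  e
    0  0  0  0  0  0
  d 0  0  0  0  0  0
  c 0  1  1  1  1  1
  c 0  1  1  1  1  1
  d 0  1  1  1  1  1
  e 0  1  2  2  2  2
  e 0  1  2  3  3  3
  c 0  1  2  3  3  3
LCS: 'cee'
LCS length = 3

3


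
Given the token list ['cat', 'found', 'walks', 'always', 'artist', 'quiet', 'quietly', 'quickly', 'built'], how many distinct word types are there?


Listing all tokens and tracking unique types:
  Token 1: 'cat' -> NEW (unique so far: 1)
  Token 2: 'found' -> NEW (unique so far: 2)
  Token 3: 'walks' -> NEW (unique so far: 3)
  Token 4: 'always' -> NEW (unique so far: 4)
  Token 5: 'artist' -> NEW (unique so far: 5)
  Token 6: 'quiet' -> NEW (unique so far: 6)
  Token 7: 'quietly' -> NEW (unique so far: 7)
  Token 8: 'quickly' -> NEW (unique so far: 8)
  Token 9: 'built' -> NEW (unique so far: 9)
Unique types: ('always', 'artist', 'built', 'cat', 'found', 'quickly', 'quiet', 'quietly', 'walks')
Vocabulary size: 9

9


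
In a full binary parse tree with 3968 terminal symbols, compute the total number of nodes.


Leaf nodes (terminals): 3968
Internal nodes = n - 1 = 3968 - 1 = 3967
Total = leaves + internal = 3968 + 3967 = 7935

7935


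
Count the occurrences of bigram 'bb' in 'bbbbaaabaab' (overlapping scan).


Scanning 'bbbbaaabaab' for bigram 'bb':
  Position 0: 'bb' -> MATCH
  Position 1: 'bb' -> MATCH
  Position 2: 'bb' -> MATCH
  Position 3: 'ba' -> no
  Position 4: 'aa' -> no
  Position 5: 'aa' -> no
  Position 6: 'ab' -> no
  Position 7: 'ba' -> no
  Position 8: 'aa' -> no
  Position 9: 'ab' -> no
Total matches: 3

3


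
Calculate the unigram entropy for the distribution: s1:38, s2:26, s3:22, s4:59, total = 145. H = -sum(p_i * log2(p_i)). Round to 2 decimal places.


Computing entropy H = -sum(p_i * log2(p_i)):
  s1: p = 38/145 = 0.2621, -p*log2(p) = 0.5063
  s2: p = 26/145 = 0.1793, -p*log2(p) = 0.4446
  s3: p = 22/145 = 0.1517, -p*log2(p) = 0.4128
  s4: p = 59/145 = 0.4069, -p*log2(p) = 0.5279
H = sum of terms = 1.8916
Rounded to 2 decimals: 1.89

1.89


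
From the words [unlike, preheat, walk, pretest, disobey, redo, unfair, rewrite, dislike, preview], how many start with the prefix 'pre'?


Checking each word for prefix 'pre':
  'unlike' -> no (count: 0)
  'preheat' -> YES, starts with 'pre' (count: 1)
  'walk' -> no (count: 1)
  'pretest' -> YES, starts with 'pre' (count: 2)
  'disobey' -> no (count: 2)
  'redo' -> no (count: 2)
  'unfair' -> no (count: 2)
  'rewrite' -> no (count: 2)
  'dislike' -> no (count: 2)
  'preview' -> YES, starts with 'pre' (count: 3)
Total with prefix 'pre': 3

3


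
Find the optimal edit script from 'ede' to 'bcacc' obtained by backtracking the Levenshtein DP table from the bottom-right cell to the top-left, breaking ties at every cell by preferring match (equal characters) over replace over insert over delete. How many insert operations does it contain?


Edit distance = 5. Backtracking from cell (3, 5) with preference match > replace > insert > delete,
then listing the resulting alignment 'ede' -> 'bcacc' left to right:
  Step 1: insert 'b' [insertion #1]
  Step 2: insert 'c' [insertion #2]
  Step 3: replace e->a
  Step 4: replace d->c
  Step 5: replace e->c
Total insertions: 2

2


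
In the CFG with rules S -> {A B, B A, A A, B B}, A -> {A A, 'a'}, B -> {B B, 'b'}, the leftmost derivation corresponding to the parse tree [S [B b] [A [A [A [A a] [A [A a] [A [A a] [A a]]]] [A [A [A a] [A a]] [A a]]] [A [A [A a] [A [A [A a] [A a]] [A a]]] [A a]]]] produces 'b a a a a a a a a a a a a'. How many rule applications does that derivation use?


Every bracketed nonterminal node [X ...] in the tree is produced by exactly one rule application.
Reading the tree off as a leftmost derivation:
  Step 1: S  =>  B A   (applied S -> B A)
  Step 2: B A  =>  b A   (applied B -> b)
  Step 3: b A  =>  b A A   (applied A -> A A)
  Step 4: b A A  =>  b A A A   (applied A -> A A)
  Step 5: b A A A  =>  b A A A A   (applied A -> A A)
  Step 6: b A A A A  =>  b a A A A   (applied A -> a)
  Step 7: b a A A A  =>  b a A A A A   (applied A -> A A)
  Step 8: b a A A A A  =>  b a a A A A   (applied A -> a)
  Step 9: b a a A A A  =>  b a a A A A A   (applied A -> A A)
  Step 10: b a a A A A A  =>  b a a a A A A   (applied A -> a)
  Step 11: b a a a A A A  =>  b a a a a A A   (applied A -> a)
  Step 12: b a a a a A A  =>  b a a a a A A A   (applied A -> A A)
  Step 13: b a a a a A A A  =>  b a a a a A A A A   (applied A -> A A)
  Step 14: b a a a a A A A A  =>  b a a a a a A A A   (applied A -> a)
  Step 15: b a a a a a A A A  =>  b a a a a a a A A   (applied A -> a)
  Step 16: b a a a a a a A A  =>  b a a a a a a a A   (applied A -> a)
  Step 17: b a a a a a a a A  =>  b a a a a a a a A A   (applied A -> A A)
  Step 18: b a a a a a a a A A  =>  b a a a a a a a A A A   (applied A -> A A)
  Step 19: b a a a a a a a A A A  =>  b a a a a a a a a A A   (applied A -> a)
  Step 20: b a a a a a a a a A A  =>  b a a a a a a a a A A A   (applied A -> A A)
  Step 21: b a a a a a a a a A A A  =>  b a a a a a a a a A A A A   (applied A -> A A)
  Step 22: b a a a a a a a a A A A A  =>  b a a a a a a a a a A A A   (applied A -> a)
  Step 23: b a a a a a a a a a A A A  =>  b a a a a a a a a a a A A   (applied A -> a)
  Step 24: b a a a a a a a a a a A A  =>  b a a a a a a a a a a a A   (applied A -> a)
  Step 25: b a a a a a a a a a a a A  =>  b a a a a a a a a a a a a   (applied A -> a)
Final yield: b a a a a a a a a a a a a
Total rewrite steps: 25

25


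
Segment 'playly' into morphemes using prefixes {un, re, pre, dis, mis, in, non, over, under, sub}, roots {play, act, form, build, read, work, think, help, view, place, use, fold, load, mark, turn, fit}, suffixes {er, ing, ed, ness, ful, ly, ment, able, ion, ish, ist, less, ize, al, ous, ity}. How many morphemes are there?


Segmenting 'playly' against the inventory:
  'play' -> root (morpheme 1)
  'ly' -> suffix (morpheme 2)
Total morphemes: 2

2


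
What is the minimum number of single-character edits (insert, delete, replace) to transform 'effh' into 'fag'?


Building DP table for s1='effh' (len 4) and s2='fag' (len 3):
       f  a  g
    0  1  2  3
  e 1  1  2  3
  f 2  1  2  3
  f 3  2  2  3
  h 4  3  3  3
Edit distance = dp[4][3] = 3

3


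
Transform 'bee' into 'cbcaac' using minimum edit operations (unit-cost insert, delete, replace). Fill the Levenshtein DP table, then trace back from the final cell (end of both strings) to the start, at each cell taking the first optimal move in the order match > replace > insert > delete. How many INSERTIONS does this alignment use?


Edit distance = 5. Backtracking from cell (3, 6) with preference match > replace > insert > delete,
then listing the resulting alignment 'bee' -> 'cbcaac' left to right:
  Step 1: insert 'c' [insertion #1]
  Step 2: keep 'b'
  Step 3: insert 'c' [insertion #2]
  Step 4: insert 'a' [insertion #3]
  Step 5: replace e->a
  Step 6: replace e->c
Total insertions: 3

3


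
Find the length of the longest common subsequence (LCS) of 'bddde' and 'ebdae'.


DP table for LCS of 'bddde' and 'ebdae':
       e  b  d  a  e
    0  0  0  0  0  0
  b 0  0  1  1  1  1
  d 0  0  1  2  2  2
  d 0  0  1  2  2  2
  d 0  0  1  2  2  2
  e 0  1  1  2  2  3
LCS: 'bde'
LCS length = 3

3


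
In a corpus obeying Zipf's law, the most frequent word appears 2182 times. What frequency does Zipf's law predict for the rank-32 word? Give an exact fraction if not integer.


Zipf's law: freq(rank) = f1 / rank
f1 = 2182, rank = 32
freq = 2182 / 32
GCD(2182, 32) = 2
Simplified: 1091/16

1091/16


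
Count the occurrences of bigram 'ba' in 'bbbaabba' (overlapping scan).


Scanning 'bbbaabba' for bigram 'ba':
  Position 0: 'bb' -> no
  Position 1: 'bb' -> no
  Position 2: 'ba' -> MATCH
  Position 3: 'aa' -> no
  Position 4: 'ab' -> no
  Position 5: 'bb' -> no
  Position 6: 'ba' -> MATCH
Total matches: 2

2


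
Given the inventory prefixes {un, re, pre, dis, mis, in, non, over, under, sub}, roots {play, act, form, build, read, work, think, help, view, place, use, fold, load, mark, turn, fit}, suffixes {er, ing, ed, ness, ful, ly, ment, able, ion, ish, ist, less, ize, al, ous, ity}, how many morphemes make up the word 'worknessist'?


Segmenting 'worknessist' against the inventory:
  'work' -> root (morpheme 1)
  'ness' -> suffix (morpheme 2)
  'ist' -> suffix (morpheme 3)
Total morphemes: 3

3


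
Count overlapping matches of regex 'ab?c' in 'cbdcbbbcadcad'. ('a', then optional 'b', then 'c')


Pattern: ab?c means 'a', then optional 'b', then 'c'.
Scanning 'cbdcbbbcadcad' position-by-position:
  Pos 0: window 'cbd' -> no
  Pos 1: window 'bdc' -> no
  Pos 2: window 'dcb' -> no
  Pos 3: window 'cbb' -> no
  Pos 4: window 'bbb' -> no
  Pos 5: window 'bbc' -> no
  Pos 6: window 'bca' -> no
  Pos 7: window 'cad' -> no
  Pos 8: window 'adc' -> no
  Pos 9: window 'dca' -> no
  Pos 10: window 'cad' -> no
  Pos 11: window 'ad' -> no
  Pos 12: window 'd' -> no
Total matches: 0

0


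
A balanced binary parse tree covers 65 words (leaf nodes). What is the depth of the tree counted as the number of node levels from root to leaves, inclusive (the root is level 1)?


In a balanced binary tree with n leaves the deepest leaf is ceil(log2(n)) edges below the root,
so counting node levels inclusive of root and leaves gives ceil(log2(n)) + 1 levels.
log2(65) = 6.0224
ceil(6.0224) = 7
levels = 7 + 1 = 8

8


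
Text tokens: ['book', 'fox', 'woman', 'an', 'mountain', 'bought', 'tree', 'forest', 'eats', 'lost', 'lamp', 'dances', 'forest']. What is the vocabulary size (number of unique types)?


Listing all tokens and tracking unique types:
  Token 1: 'book' -> NEW (unique so far: 1)
  Token 2: 'fox' -> NEW (unique so far: 2)
  Token 3: 'woman' -> NEW (unique so far: 3)
  Token 4: 'an' -> NEW (unique so far: 4)
  Token 5: 'mountain' -> NEW (unique so far: 5)
  Token 6: 'bought' -> NEW (unique so far: 6)
  Token 7: 'tree' -> NEW (unique so far: 7)
  Token 8: 'forest' -> NEW (unique so far: 8)
  Token 9: 'eats' -> NEW (unique so far: 9)
  Token 10: 'lost' -> NEW (unique so far: 10)
  Token 11: 'lamp' -> NEW (unique so far: 11)
  Token 12: 'dances' -> NEW (unique so far: 12)
  Token 13: 'forest' -> duplicate (unique so far: 12)
Unique types: ('an', 'book', 'bought', 'dances', 'eats', 'forest', 'fox', 'lamp', 'lost', 'mountain', 'tree', 'woman')
Vocabulary size: 12

12


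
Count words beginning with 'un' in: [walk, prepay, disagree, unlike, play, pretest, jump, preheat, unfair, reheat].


Checking each word for prefix 'un':
  'walk' -> no (count: 0)
  'prepay' -> no (count: 0)
  'disagree' -> no (count: 0)
  'unlike' -> YES, starts with 'un' (count: 1)
  'play' -> no (count: 1)
  'pretest' -> no (count: 1)
  'jump' -> no (count: 1)
  'preheat' -> no (count: 1)
  'unfair' -> YES, starts with 'un' (count: 2)
  'reheat' -> no (count: 2)
Total with prefix 'un': 2

2


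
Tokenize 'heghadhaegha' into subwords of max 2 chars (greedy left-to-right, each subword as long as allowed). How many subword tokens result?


'heghadhaegha' has 12 characters.
Chunking with max size 2:
  Chunk 1: 'he' (positions 0-1)
  Chunk 2: 'gh' (positions 2-3)
  Chunk 3: 'ad' (positions 4-5)
  Chunk 4: 'ha' (positions 6-7)
  Chunk 5: 'eg' (positions 8-9)
  Chunk 6: 'ha' (positions 10-11)
Total chunks: ceil(12 / 2) = 6

6


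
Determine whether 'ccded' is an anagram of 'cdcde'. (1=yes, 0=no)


Sort characters of 'ccded': 'ccdde'
Sort characters of 'cdcde': 'ccdde'
Sorted forms match -> they ARE anagrams
Result: 1

1


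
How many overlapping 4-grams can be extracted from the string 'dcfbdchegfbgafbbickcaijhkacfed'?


String 'dcfbdchegfbgafbbickcaijhkacfed' has length L = 30.
Number of overlapping n-grams = L - n + 1
Substituting: 30 - 4 + 1 = 27

27


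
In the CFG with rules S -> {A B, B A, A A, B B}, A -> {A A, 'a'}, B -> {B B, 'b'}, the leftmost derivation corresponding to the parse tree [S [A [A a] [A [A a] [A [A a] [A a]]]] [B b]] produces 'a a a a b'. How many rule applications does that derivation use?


Every bracketed nonterminal node [X ...] in the tree is produced by exactly one rule application.
Reading the tree off as a leftmost derivation:
  Step 1: S  =>  A B   (applied S -> A B)
  Step 2: A B  =>  A A B   (applied A -> A A)
  Step 3: A A B  =>  a A B   (applied A -> a)
  Step 4: a A B  =>  a A A B   (applied A -> A A)
  Step 5: a A A B  =>  a a A B   (applied A -> a)
  Step 6: a a A B  =>  a a A A B   (applied A -> A A)
  Step 7: a a A A B  =>  a a a A B   (applied A -> a)
  Step 8: a a a A B  =>  a a a a B   (applied A -> a)
  Step 9: a a a a B  =>  a a a a b   (applied B -> b)
Final yield: a a a a b
Total rewrite steps: 9

9


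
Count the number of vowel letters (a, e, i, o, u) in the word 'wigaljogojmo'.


Scanning each character of 'wigaljogojmo':
  Position 1: 'w' -> consonant (running count: 0)
  Position 2: 'i' -> vowel (running count: 1)
  Position 3: 'g' -> consonant (running count: 1)
  Position 4: 'a' -> vowel (running count: 2)
  Position 5: 'l' -> consonant (running count: 2)
  Position 6: 'j' -> consonant (running count: 2)
  Position 7: 'o' -> vowel (running count: 3)
  Position 8: 'g' -> consonant (running count: 3)
  Position 9: 'o' -> vowel (running count: 4)
  Position 10: 'j' -> consonant (running count: 4)
  Position 11: 'm' -> consonant (running count: 4)
  Position 12: 'o' -> vowel (running count: 5)
Total vowels: 5

5


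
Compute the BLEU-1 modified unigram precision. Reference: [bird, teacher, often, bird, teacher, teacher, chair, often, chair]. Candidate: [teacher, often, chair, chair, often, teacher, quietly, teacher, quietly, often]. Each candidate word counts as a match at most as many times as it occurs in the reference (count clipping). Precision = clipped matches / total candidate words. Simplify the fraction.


Reference word counts: {'bird': 2, 'chair': 2, 'often': 2, 'teacher': 3}
Checking each candidate word (with clipping):
  'teacher' -> in reference (ref count 3, used 1/3) -> match (matches: 1)
  'often' -> in reference (ref count 2, used 1/2) -> match (matches: 2)
  'chair' -> in reference (ref count 2, used 1/2) -> match (matches: 3)
  'chair' -> in reference (ref count 2, used 2/2) -> match (matches: 4)
  'often' -> in reference (ref count 2, used 2/2) -> match (matches: 5)
  'teacher' -> in reference (ref count 3, used 2/3) -> match (matches: 6)
  'quietly' -> not in reference -> no match (matches: 6)
  'teacher' -> in reference (ref count 3, used 3/3) -> match (matches: 7)
  'quietly' -> not in reference -> no match (matches: 7)
  'often' -> ref count 2 already used up (2/2) -> clipped, no match (matches: 7)
Clipped matches: 7, Candidate length: 10
Precision = 7/10

7/10


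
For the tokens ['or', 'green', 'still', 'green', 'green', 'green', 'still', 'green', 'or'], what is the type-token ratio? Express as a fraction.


Tokens: 9
Unique types: ('green', 'or', 'still') = 3
TTR = 3/9
Simplify: divide both by 3 -> 1/3
TTR = 1/3

1/3


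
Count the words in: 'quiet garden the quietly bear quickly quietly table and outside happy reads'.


Counting words by splitting on spaces:
  Word 1: 'quiet'
  Word 2: 'garden'
  Word 3: 'the'
  Word 4: 'quietly'
  Word 5: 'bear'
  Word 6: 'quickly'
  Word 7: 'quietly'
  Word 8: 'table'
  Word 9: 'and'
  Word 10: 'outside'
  Word 11: 'happy'
  Word 12: 'reads'
Total words: 12

12


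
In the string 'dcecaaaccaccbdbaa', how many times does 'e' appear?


Scanning 'dcecaaaccaccbdbaa' for 'e':
  Position 2: 'e' -> MATCH (count: 1)
Total occurrences of 'e': 1

1


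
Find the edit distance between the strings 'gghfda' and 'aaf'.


Building DP table for s1='gghfda' (len 6) and s2='aaf' (len 3):
       a  a  f
    0  1  2  3
  g 1  1  2  3
  g 2  2  2  3
  h 3  3  3  3
  f 4  4  4  3
  d 5  5  5  4
  a 6  5  5  5
Edit distance = dp[6][3] = 5

5


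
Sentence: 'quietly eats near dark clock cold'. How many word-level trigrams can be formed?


Word trigrams from [6] words:
  Trigram 1: (quietly eats near)
  Trigram 2: (eats near dark)
  Trigram 3: (near dark clock)
  Trigram 4: (dark clock cold)
Total word trigrams: 6 - 2 = 4

4


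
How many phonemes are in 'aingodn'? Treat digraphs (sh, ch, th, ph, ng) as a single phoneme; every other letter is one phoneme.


Parsing 'aingodn' greedily, digraphs first:
  'a' -> vowel phoneme (phonemes so far: 1)
  'i' -> vowel phoneme (phonemes so far: 2)
  'ng' -> digraph (1 consonant phoneme) (phonemes so far: 3)
  'o' -> vowel phoneme (phonemes so far: 4)
  'd' -> consonant phoneme (phonemes so far: 5)
  'n' -> consonant phoneme (phonemes so far: 6)
Total phonemes: 6

6


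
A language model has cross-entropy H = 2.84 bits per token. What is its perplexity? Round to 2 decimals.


Perplexity formula: PP = 2^H
H = 2.84
PP = 2^2.84
Decompose: 2^2.84 = 2^2 * 2^0.84
2^2 = 4, 2^0.84 ~ 1.7900501
PP ~ 4 * 1.7900501 = 7.1602004
Rounded to 2 decimals: 7.16

7.16
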